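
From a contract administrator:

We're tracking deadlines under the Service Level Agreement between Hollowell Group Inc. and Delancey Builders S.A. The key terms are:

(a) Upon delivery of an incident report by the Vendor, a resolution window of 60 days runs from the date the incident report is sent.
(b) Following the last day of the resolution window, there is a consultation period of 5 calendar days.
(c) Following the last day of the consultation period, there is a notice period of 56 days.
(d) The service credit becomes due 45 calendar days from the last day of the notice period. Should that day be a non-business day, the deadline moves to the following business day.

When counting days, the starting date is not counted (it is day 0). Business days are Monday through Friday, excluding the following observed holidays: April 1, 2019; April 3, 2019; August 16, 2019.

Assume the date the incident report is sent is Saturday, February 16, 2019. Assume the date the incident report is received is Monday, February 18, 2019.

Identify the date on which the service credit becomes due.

Adding 60 calendar days to February 16, 2019 gives April 17, 2019, which is the last day of the resolution window.
The last day of the consultation period: 5 calendar days after April 17, 2019 is April 22, 2019.
Adding 56 calendar days to April 22, 2019 gives June 17, 2019, which is the last day of the notice period.
The date on which the service credit becomes due: 45 calendar days after June 17, 2019 is August 1, 2019. August 1, 2019 is a Thursday and is not a listed holiday, so no roll-forward applies.

August 1, 2019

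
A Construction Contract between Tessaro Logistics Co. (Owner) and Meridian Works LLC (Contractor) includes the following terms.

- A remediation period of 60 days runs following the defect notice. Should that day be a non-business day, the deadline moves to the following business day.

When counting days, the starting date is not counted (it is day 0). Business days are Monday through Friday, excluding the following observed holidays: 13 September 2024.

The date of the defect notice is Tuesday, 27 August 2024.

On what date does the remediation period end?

The last day of the remediation period: 27 August 2024 + 60 days = 26 October 2024. That falls on a Saturday, so it rolls to the next business day, Monday, 28 October 2024.

28 October 2024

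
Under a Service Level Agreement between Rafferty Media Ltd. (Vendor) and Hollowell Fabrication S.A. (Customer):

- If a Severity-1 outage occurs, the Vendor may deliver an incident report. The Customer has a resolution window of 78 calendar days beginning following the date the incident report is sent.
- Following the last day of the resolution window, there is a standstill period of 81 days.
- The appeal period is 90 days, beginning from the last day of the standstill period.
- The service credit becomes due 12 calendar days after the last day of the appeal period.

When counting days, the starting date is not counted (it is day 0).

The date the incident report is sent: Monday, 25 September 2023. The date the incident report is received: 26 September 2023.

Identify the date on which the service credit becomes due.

12 June 2024

The last day of the resolution window: 78 calendar days after 25 September 2023 is 12 December 2023.
Adding 81 calendar days to 12 December 2023 gives 2 March 2024, which is the last day of the standstill period.
The last day of the appeal period: 90 calendar days after 2 March 2024 is 31 May 2024.
The date on which the service credit becomes due: 12 calendar days after 31 May 2024 is 12 June 2024.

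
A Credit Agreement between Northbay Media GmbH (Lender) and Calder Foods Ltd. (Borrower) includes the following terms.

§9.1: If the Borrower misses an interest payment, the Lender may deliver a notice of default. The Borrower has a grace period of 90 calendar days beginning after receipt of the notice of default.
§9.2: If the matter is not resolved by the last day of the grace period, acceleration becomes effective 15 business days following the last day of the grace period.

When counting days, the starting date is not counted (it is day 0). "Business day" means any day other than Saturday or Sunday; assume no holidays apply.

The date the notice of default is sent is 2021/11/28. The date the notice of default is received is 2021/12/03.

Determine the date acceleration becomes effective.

The last day of the grace period: 2021/12/03 + 90 days = 2022/03/03.
The date acceleration becomes effective: counting 15 business days from Thursday, 2022/03/03 (Mar 4, Mar 7, Mar 8, Mar 9, …, Mar 22, Mar 23, Mar 24, skipping weekends) reaches Thursday, 2022/03/24.

2022/03/24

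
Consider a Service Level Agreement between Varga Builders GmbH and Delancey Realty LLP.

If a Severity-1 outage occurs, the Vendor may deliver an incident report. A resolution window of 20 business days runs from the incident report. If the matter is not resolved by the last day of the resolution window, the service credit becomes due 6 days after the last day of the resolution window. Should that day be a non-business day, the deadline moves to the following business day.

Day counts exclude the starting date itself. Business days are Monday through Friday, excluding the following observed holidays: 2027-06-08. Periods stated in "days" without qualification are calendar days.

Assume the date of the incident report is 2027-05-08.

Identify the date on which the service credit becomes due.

From Saturday, 2027-05-08, 20 business days (May 10, May 11, May 12, May 13, …, Jun 2, Jun 3, Jun 4, skipping weekends) brings us to Friday, 2027-06-04, which is the last day of the resolution window.
Adding 6 calendar days to 2027-06-04 gives 2027-06-10, which is the date on which the service credit becomes due. 2027-06-10 is a Thursday and is not a listed holiday, so no roll-forward applies.

2027-06-10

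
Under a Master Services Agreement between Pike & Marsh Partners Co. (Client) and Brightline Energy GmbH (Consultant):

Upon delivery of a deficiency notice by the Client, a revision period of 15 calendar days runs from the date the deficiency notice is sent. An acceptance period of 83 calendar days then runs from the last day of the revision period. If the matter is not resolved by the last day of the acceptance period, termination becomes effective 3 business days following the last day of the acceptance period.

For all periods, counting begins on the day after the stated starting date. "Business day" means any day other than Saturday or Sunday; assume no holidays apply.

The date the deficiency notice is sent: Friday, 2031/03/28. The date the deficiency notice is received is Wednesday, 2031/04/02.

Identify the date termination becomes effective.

The last day of the revision period: 15 calendar days after 2031/03/28 is 2031/04/12.
The last day of the acceptance period: 83 calendar days after 2031/04/12 is 2031/07/04.
From Friday, 2031/07/04, 3 business days (Jul 7, Jul 8, Jul 9, skipping weekends) brings us to Wednesday, 2031/07/09, which is the date termination becomes effective.

2031/07/09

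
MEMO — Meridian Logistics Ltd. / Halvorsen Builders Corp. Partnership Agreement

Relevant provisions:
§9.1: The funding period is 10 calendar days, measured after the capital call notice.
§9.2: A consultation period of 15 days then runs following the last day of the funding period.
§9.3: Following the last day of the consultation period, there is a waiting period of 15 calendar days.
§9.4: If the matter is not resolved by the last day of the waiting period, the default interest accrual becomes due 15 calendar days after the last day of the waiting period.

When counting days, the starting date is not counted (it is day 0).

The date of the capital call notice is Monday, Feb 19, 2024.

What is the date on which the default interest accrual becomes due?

The last day of the funding period: 10 calendar days after Feb 19, 2024 is Feb 29, 2024.
The last day of the consultation period: Feb 29, 2024 + 15 days = Mar 15, 2024.
Adding 15 calendar days to Mar 15, 2024 gives Mar 30, 2024, which is the last day of the waiting period.
The date on which the default interest accrual becomes due: 15 calendar days after Mar 30, 2024 is Apr 14, 2024.

Apr 14, 2024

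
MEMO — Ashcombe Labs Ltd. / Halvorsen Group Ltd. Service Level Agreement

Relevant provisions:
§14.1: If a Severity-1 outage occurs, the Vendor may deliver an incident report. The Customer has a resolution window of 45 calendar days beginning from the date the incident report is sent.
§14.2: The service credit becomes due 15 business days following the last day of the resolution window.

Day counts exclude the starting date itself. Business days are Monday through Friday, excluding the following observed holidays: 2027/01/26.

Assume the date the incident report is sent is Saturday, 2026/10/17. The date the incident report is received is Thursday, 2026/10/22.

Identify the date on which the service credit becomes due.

2026/12/22

The last day of the resolution window: 45 calendar days after 2026/10/17 is 2026/12/01.
From Tuesday, 2026/12/01, 15 business days (Dec 2, Dec 3, Dec 4, Dec 7, …, Dec 18, Dec 21, Dec 22, skipping weekends) brings us to Tuesday, 2026/12/22, which is the date on which the service credit becomes due.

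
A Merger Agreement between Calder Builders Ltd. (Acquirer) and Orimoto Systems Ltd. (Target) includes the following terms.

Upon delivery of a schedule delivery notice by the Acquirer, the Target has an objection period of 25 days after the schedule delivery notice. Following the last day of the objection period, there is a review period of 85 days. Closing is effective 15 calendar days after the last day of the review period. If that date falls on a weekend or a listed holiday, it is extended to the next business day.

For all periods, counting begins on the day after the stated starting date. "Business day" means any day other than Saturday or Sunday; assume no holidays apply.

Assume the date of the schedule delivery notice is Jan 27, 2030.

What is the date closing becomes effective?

The last day of the objection period: Jan 27, 2030 + 25 days = Feb 21, 2030.
Adding 85 calendar days to Feb 21, 2030 gives May 17, 2030, which is the last day of the review period.
The date closing becomes effective: 15 calendar days after May 17, 2030 is Jun 1, 2030. That falls on a Saturday, so it rolls to the next business day, Monday, Jun 3, 2030.

Jun 3, 2030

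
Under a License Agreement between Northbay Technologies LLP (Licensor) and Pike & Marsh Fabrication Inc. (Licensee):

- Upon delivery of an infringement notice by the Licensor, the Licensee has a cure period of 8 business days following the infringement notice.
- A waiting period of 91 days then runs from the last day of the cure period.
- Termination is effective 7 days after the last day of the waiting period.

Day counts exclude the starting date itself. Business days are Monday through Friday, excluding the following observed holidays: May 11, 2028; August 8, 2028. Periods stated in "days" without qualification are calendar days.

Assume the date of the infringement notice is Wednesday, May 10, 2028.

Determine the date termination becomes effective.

August 29, 2028

The last day of the cure period: 8 business days after Wednesday, May 10, 2028, skipping weekends and the listed holiday on May 11 — May 12, May 15, May 16, May 17, May 18, May 19, May 22, May 23 — lands on Tuesday, May 23, 2028.
The last day of the waiting period: May 23, 2028 + 91 days = August 22, 2028.
The date termination becomes effective: August 22, 2028 + 7 days = August 29, 2028.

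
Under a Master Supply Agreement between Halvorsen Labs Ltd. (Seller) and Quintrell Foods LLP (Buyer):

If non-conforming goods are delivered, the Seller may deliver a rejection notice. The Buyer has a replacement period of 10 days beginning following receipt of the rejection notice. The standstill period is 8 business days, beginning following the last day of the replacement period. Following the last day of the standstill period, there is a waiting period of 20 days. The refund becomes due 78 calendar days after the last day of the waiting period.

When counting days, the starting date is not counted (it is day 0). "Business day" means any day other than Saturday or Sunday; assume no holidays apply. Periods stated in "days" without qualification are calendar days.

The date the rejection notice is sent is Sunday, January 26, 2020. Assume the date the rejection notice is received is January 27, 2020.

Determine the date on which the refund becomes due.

The last day of the replacement period: January 27, 2020 + 10 days = February 6, 2020.
The last day of the standstill period: 8 business days after Thursday, February 6, 2020, skipping weekends — Feb 7, Feb 10, Feb 11, Feb 12, Feb 13, Feb 14, Feb 17, Feb 18 — lands on Tuesday, February 18, 2020.
Adding 20 calendar days to February 18, 2020 gives March 9, 2020, which is the last day of the waiting period.
Adding 78 calendar days to March 9, 2020 gives May 26, 2020, which is the date on which the refund becomes due.

May 26, 2020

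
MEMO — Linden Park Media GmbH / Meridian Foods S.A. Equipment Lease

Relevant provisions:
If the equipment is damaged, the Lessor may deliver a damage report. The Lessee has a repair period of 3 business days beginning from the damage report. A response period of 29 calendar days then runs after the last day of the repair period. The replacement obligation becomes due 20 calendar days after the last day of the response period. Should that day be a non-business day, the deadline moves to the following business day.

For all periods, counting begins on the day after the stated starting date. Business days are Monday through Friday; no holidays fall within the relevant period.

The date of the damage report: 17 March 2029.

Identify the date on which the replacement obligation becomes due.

9 May 2029

From Saturday, 17 March 2029, 3 business days (Mar 19, Mar 20, Mar 21, skipping weekends) brings us to Wednesday, 21 March 2029, which is the last day of the repair period.
Adding 29 calendar days to 21 March 2029 gives 19 April 2029, which is the last day of the response period.
Adding 20 calendar days to 19 April 2029 gives 9 May 2029, which is the date on which the replacement obligation becomes due. 9 May 2029 is a Wednesday, so no roll-forward applies.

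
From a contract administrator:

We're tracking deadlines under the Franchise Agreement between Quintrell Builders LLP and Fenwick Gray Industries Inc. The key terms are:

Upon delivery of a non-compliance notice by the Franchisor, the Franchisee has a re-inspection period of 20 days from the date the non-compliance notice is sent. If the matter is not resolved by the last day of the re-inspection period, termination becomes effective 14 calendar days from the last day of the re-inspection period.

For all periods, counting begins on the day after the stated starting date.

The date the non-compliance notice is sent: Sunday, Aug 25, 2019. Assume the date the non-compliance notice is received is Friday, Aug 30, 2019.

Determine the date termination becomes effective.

Sep 28, 2019

Adding 20 calendar days to Aug 25, 2019 gives Sep 14, 2019, which is the last day of the re-inspection period.
The date termination becomes effective: 14 calendar days after Sep 14, 2019 is Sep 28, 2019.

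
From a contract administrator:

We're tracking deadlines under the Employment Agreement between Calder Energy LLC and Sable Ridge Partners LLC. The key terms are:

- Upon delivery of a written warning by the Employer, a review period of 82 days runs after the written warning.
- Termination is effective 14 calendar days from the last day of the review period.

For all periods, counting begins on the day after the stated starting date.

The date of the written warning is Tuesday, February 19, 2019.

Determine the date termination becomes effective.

May 26, 2019

The last day of the review period: February 19, 2019 + 82 days = May 12, 2019.
Adding 14 calendar days to May 12, 2019 gives May 26, 2019, which is the date termination becomes effective.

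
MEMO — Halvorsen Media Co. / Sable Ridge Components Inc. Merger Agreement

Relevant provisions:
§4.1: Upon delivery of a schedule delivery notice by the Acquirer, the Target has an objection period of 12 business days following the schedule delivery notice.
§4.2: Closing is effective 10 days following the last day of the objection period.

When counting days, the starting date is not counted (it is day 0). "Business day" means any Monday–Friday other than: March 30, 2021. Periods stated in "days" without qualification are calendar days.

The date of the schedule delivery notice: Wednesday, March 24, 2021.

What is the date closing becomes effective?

April 22, 2021

The last day of the objection period: counting 12 business days from Wednesday, March 24, 2021 (Mar 25, Mar 26, Mar 29, Mar 31, …, Apr 8, Apr 9, Apr 12, skipping weekends and the listed holiday on Mar 30) reaches Monday, April 12, 2021.
The date closing becomes effective: April 12, 2021 + 10 days = April 22, 2021.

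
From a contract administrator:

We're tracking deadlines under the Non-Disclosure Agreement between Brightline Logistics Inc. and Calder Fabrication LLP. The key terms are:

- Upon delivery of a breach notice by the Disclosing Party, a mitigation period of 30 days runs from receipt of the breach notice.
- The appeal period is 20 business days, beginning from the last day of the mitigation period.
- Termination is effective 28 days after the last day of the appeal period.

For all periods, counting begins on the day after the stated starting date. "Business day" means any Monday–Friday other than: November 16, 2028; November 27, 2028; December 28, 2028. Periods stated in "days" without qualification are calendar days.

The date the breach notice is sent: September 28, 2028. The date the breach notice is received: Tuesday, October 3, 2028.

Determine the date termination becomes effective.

The last day of the mitigation period: 30 calendar days after October 3, 2028 is November 2, 2028.
From Thursday, November 2, 2028, 20 business days (Nov 3, Nov 6, Nov 7, Nov 8, …, Nov 30, Dec 1, Dec 4, skipping weekends and the listed holidays on Nov 16, Nov 27) brings us to Monday, December 4, 2028, which is the last day of the appeal period.
Adding 28 calendar days to December 4, 2028 gives January 1, 2029, which is the date termination becomes effective.

January 1, 2029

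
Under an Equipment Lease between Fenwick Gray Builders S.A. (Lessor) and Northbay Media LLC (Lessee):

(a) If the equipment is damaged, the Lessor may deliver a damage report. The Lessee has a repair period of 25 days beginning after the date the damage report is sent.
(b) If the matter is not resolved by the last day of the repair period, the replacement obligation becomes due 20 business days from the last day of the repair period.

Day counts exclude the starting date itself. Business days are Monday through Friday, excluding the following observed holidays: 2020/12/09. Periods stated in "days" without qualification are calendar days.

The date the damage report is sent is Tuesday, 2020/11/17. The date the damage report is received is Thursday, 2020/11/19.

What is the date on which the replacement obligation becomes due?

2021/01/08

The last day of the repair period: 2020/11/17 + 25 days = 2020/12/12.
The date on which the replacement obligation becomes due: counting 20 business days from Saturday, 2020/12/12 (Dec 14, Dec 15, Dec 16, Dec 17, …, Jan 6, Jan 7, Jan 8, skipping weekends) reaches Friday, 2021/01/08.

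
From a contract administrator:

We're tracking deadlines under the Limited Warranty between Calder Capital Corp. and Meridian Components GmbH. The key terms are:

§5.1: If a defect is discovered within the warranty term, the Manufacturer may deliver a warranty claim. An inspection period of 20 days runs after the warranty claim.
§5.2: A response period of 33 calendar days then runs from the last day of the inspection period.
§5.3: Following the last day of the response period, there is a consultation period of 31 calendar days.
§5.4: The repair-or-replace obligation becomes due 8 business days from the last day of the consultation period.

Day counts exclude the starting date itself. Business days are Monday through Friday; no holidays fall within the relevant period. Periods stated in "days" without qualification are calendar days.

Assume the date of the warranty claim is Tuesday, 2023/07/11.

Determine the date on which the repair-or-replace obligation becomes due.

The last day of the inspection period: 20 calendar days after 2023/07/11 is 2023/07/31.
The last day of the response period: 33 calendar days after 2023/07/31 is 2023/09/02.
The last day of the consultation period: 31 calendar days after 2023/09/02 is 2023/10/03.
From Tuesday, 2023/10/03, 8 business days (Oct 4, Oct 5, Oct 6, Oct 9, Oct 10, Oct 11, Oct 12, Oct 13, skipping weekends) brings us to Friday, 2023/10/13, which is the date on which the repair-or-replace obligation becomes due.

2023/10/13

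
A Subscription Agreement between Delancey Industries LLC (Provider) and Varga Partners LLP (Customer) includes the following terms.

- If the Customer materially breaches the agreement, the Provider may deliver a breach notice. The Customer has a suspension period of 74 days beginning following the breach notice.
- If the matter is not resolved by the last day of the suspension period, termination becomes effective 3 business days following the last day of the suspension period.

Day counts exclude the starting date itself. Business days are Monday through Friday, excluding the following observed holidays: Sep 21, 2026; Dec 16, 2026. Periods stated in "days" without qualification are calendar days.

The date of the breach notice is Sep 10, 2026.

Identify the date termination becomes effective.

The last day of the suspension period: 74 calendar days after Sep 10, 2026 is Nov 23, 2026.
The date termination becomes effective: 3 business days after Monday, Nov 23, 2026, skipping weekends — Nov 24, Nov 25, Nov 26 — lands on Thursday, Nov 26, 2026.

Nov 26, 2026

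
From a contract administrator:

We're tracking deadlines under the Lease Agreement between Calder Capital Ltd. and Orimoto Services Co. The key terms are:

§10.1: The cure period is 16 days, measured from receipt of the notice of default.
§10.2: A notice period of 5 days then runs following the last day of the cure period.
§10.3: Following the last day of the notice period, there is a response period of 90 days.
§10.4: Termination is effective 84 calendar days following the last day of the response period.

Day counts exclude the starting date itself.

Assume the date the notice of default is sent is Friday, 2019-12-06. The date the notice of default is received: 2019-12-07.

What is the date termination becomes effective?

2020-06-19

Adding 16 calendar days to 2019-12-07 gives 2019-12-23, which is the last day of the cure period.
The last day of the notice period: 2019-12-23 + 5 days = 2019-12-28.
The last day of the response period: 2019-12-28 + 90 days = 2020-03-27.
Adding 84 calendar days to 2020-03-27 gives 2020-06-19, which is the date termination becomes effective.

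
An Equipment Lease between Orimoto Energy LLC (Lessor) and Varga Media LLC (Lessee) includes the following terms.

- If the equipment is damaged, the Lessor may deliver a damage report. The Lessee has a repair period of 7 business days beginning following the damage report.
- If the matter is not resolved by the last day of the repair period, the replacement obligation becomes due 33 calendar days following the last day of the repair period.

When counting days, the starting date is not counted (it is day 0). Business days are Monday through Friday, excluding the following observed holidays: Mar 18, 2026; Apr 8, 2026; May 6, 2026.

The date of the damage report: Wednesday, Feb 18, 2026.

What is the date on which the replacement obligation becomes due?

Apr 1, 2026

The last day of the repair period: 7 business days after Wednesday, Feb 18, 2026, skipping weekends — Feb 19, Feb 20, Feb 23, Feb 24, Feb 25, Feb 26, Feb 27 — lands on Friday, Feb 27, 2026.
The date on which the replacement obligation becomes due: Feb 27, 2026 + 33 days = Apr 1, 2026.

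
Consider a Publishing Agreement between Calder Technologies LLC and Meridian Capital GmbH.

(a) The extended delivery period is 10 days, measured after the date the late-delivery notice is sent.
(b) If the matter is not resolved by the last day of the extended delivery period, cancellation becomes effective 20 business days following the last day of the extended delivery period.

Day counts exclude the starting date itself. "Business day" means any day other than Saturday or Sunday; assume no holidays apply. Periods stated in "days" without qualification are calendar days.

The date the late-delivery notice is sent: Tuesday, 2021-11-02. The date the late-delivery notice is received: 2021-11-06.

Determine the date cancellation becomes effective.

The last day of the extended delivery period: 10 calendar days after 2021-11-02 is 2021-11-12.
From Friday, 2021-11-12, 20 business days (Nov 15, Nov 16, Nov 17, Nov 18, …, Dec 8, Dec 9, Dec 10, skipping weekends) brings us to Friday, 2021-12-10, which is the date cancellation becomes effective.

2021-12-10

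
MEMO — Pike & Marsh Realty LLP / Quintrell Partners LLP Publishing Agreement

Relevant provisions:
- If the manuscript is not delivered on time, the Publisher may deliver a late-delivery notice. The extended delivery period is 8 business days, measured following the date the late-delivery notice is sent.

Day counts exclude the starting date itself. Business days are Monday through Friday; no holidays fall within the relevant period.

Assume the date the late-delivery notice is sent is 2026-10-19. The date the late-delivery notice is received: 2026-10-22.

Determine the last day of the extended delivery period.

2026-10-29

The last day of the extended delivery period: counting 8 business days from Monday, 2026-10-19 (Oct 20, Oct 21, Oct 22, Oct 23, Oct 26, Oct 27, Oct 28, Oct 29, skipping weekends) reaches Thursday, 2026-10-29.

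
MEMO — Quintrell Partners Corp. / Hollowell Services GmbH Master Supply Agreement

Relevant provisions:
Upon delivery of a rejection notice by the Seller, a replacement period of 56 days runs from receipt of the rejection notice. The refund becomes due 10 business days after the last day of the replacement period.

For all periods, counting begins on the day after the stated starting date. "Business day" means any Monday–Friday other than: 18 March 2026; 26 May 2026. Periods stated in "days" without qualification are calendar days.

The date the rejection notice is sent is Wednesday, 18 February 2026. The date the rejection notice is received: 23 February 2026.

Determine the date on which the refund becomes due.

4 May 2026

The last day of the replacement period: 56 calendar days after 23 February 2026 is 20 April 2026.
The date on which the refund becomes due: counting 10 business days from Monday, 20 April 2026 (Apr 21, Apr 22, Apr 23, Apr 24, Apr 27, Apr 28, Apr 29, Apr 30, May 1, May 4, skipping weekends) reaches Monday, 4 May 2026.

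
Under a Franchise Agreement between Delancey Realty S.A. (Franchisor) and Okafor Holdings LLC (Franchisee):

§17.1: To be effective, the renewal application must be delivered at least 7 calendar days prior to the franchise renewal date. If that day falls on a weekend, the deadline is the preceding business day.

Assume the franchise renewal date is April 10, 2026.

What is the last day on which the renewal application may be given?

April 3, 2026

April 10, 2026 minus 7 days is April 3, 2026. That is a Friday, so no adjustment is needed.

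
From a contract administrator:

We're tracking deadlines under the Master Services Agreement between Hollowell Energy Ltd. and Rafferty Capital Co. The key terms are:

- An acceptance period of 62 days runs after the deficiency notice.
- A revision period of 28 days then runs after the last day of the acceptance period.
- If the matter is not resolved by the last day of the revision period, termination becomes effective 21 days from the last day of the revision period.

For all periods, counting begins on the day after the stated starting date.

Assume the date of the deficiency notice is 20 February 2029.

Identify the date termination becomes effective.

11 June 2029

Adding 62 calendar days to 20 February 2029 gives 23 April 2029, which is the last day of the acceptance period.
The last day of the revision period: 28 calendar days after 23 April 2029 is 21 May 2029.
The date termination becomes effective: 21 calendar days after 21 May 2029 is 11 June 2029.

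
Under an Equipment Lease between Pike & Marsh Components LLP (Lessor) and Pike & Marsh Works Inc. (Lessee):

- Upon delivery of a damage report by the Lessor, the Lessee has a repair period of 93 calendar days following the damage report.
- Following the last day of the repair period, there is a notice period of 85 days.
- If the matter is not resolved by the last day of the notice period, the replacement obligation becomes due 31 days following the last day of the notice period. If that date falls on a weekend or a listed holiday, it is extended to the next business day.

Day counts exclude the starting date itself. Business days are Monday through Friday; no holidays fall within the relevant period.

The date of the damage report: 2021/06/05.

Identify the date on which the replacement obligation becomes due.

2021/12/31

The last day of the repair period: 93 calendar days after 2021/06/05 is 2021/09/06.
The last day of the notice period: 85 calendar days after 2021/09/06 is 2021/11/30.
The date on which the replacement obligation becomes due: 31 calendar days after 2021/11/30 is 2021/12/31. 2021/12/31 is a Friday, so no roll-forward applies.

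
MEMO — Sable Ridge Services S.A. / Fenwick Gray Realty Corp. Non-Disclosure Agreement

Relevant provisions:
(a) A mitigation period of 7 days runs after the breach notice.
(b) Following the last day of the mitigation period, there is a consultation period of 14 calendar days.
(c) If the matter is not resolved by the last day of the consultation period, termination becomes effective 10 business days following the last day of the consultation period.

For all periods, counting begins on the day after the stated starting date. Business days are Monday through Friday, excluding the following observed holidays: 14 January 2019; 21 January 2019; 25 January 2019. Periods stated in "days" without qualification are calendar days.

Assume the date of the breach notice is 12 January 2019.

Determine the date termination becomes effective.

Adding 7 calendar days to 12 January 2019 gives 19 January 2019, which is the last day of the mitigation period.
The last day of the consultation period: 19 January 2019 + 14 days = 2 February 2019.
From Saturday, 2 February 2019, 10 business days (Feb 4, Feb 5, Feb 6, Feb 7, Feb 8, Feb 11, Feb 12, Feb 13, Feb 14, Feb 15, skipping weekends) brings us to Friday, 15 February 2019, which is the date termination becomes effective.

15 February 2019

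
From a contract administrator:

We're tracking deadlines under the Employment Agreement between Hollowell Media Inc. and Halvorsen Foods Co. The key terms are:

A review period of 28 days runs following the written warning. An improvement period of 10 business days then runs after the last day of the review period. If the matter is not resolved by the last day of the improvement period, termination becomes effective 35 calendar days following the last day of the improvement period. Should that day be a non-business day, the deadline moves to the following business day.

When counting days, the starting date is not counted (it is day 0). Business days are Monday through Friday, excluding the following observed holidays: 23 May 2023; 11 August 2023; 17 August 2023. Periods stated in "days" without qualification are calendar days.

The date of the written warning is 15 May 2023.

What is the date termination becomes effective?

Adding 28 calendar days to 15 May 2023 gives 12 June 2023, which is the last day of the review period.
The last day of the improvement period: counting 10 business days from Monday, 12 June 2023 (Jun 13, Jun 14, Jun 15, Jun 16, Jun 19, Jun 20, Jun 21, Jun 22, Jun 23, Jun 26, skipping weekends) reaches Monday, 26 June 2023.
The date termination becomes effective: 35 calendar days after 26 June 2023 is 31 July 2023. 31 July 2023 is a Monday and is not a listed holiday, so no roll-forward applies.

31 July 2023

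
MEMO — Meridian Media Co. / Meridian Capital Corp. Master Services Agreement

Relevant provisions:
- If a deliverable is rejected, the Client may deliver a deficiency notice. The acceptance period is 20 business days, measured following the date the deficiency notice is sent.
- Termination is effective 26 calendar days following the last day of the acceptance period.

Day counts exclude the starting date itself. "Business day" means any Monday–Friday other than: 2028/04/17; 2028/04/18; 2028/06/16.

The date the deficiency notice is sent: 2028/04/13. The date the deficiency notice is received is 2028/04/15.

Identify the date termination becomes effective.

From Thursday, 2028/04/13, 20 business days (Apr 14, Apr 19, Apr 20, Apr 21, …, May 11, May 12, May 15, skipping weekends and the listed holidays on Apr 17, Apr 18) brings us to Monday, 2028/05/15, which is the last day of the acceptance period.
The date termination becomes effective: 2028/05/15 + 26 days = 2028/06/10.

2028/06/10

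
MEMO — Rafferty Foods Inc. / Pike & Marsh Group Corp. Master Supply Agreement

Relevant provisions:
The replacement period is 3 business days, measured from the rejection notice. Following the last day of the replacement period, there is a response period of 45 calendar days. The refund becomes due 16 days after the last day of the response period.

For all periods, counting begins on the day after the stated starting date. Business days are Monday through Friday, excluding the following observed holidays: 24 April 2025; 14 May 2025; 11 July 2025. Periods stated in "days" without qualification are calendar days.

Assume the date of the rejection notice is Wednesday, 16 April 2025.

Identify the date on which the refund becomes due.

The last day of the replacement period: 3 business days after Wednesday, 16 April 2025, skipping weekends — Apr 17, Apr 18, Apr 21 — lands on Monday, 21 April 2025.
The last day of the response period: 21 April 2025 + 45 days = 5 June 2025.
The date on which the refund becomes due: 5 June 2025 + 16 days = 21 June 2025.

21 June 2025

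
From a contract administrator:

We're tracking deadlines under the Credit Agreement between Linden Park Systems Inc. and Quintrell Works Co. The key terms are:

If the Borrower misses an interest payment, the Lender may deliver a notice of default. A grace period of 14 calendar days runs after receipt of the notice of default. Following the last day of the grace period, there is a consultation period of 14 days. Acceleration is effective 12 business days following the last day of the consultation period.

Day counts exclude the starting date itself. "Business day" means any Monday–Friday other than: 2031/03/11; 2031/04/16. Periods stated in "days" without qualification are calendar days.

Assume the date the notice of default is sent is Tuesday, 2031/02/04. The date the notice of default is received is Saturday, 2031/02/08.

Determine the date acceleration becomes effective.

2031/03/26

Adding 14 calendar days to 2031/02/08 gives 2031/02/22, which is the last day of the grace period.
The last day of the consultation period: 14 calendar days after 2031/02/22 is 2031/03/08.
The date acceleration becomes effective: 12 business days after Saturday, 2031/03/08, skipping weekends and the listed holiday on Mar 11 — Mar 10, Mar 12, Mar 13, Mar 14, …, Mar 24, Mar 25, Mar 26 — lands on Wednesday, 2031/03/26.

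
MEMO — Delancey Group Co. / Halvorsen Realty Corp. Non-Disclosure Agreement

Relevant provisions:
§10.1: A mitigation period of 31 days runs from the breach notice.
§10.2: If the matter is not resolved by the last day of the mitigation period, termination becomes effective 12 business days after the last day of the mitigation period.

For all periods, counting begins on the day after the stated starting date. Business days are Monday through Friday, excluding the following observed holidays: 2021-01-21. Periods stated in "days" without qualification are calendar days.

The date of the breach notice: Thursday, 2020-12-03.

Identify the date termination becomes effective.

2021-01-19

The last day of the mitigation period: 31 calendar days after 2020-12-03 is 2021-01-03.
The date termination becomes effective: 12 business days after Sunday, 2021-01-03, skipping weekends — Jan 4, Jan 5, Jan 6, Jan 7, …, Jan 15, Jan 18, Jan 19 — lands on Tuesday, 2021-01-19.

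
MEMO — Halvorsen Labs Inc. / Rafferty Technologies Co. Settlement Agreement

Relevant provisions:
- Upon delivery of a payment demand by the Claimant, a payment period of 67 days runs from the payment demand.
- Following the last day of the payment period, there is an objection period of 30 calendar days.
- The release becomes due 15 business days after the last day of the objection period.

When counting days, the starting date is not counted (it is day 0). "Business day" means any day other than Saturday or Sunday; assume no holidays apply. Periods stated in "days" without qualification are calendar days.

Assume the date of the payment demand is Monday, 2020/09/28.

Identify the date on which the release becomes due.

2021/01/22

Adding 67 calendar days to 2020/09/28 gives 2020/12/04, which is the last day of the payment period.
The last day of the objection period: 30 calendar days after 2020/12/04 is 2021/01/03.
The date on which the release becomes due: counting 15 business days from Sunday, 2021/01/03 (Jan 4, Jan 5, Jan 6, Jan 7, …, Jan 20, Jan 21, Jan 22, skipping weekends) reaches Friday, 2021/01/22.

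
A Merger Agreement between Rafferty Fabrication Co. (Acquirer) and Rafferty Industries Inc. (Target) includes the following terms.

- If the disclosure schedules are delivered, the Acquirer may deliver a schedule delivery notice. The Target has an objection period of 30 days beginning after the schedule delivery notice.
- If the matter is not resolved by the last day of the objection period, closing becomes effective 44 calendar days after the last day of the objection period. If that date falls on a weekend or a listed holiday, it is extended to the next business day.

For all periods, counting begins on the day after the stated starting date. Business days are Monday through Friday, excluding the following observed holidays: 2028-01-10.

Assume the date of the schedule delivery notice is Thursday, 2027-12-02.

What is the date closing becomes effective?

2028-02-14

The last day of the objection period: 2027-12-02 + 30 days = 2028-01-01.
The date closing becomes effective: 44 calendar days after 2028-01-01 is 2028-02-14. 2028-02-14 is a Monday and is not a listed holiday, so no roll-forward applies.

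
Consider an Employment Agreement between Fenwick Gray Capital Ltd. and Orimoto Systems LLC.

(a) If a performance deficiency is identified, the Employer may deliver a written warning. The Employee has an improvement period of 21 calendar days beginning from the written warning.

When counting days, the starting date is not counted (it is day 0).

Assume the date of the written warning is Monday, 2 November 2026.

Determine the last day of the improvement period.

Adding 21 calendar days to 2 November 2026 gives 23 November 2026, which is the last day of the improvement period.

23 November 2026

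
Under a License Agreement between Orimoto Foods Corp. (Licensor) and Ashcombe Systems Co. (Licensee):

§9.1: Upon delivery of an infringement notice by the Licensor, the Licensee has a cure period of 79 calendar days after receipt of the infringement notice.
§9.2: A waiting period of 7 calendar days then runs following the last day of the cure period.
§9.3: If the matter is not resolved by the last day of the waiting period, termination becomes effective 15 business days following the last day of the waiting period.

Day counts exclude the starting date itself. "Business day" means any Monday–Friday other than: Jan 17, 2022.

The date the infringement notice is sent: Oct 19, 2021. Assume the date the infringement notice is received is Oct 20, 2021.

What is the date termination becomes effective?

The last day of the cure period: 79 calendar days after Oct 20, 2021 is Jan 7, 2022.
The last day of the waiting period: Jan 7, 2022 + 7 days = Jan 14, 2022.
The date termination becomes effective: counting 15 business days from Friday, Jan 14, 2022 (Jan 18, Jan 19, Jan 20, Jan 21, …, Feb 3, Feb 4, Feb 7, skipping weekends and the listed holiday on Jan 17) reaches Monday, Feb 7, 2022.

Feb 7, 2022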